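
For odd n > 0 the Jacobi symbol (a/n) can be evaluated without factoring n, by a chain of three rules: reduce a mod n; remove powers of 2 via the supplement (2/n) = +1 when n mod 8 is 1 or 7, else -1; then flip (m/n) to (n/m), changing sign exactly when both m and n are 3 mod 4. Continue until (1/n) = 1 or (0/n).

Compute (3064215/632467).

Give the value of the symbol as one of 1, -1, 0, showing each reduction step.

0

(3064215/632467) = (534347/632467)   [reduce mod 632467]
reciprocity: (534347/632467) = -1·(632467/534347) since 534347 mod 4 = 3, 632467 mod 4 = 3; sign now -1
(632467/534347) = (98120/534347)   [reduce mod 534347]
98120 = 2^3·12265; (2/534347) = -1 since 534347 mod 8 = 3, so (98120/534347) = (-1)^3·(12265/534347); sign now +1
reciprocity: (12265/534347) = +1·(534347/12265) since 12265 mod 4 = 1, 534347 mod 4 = 3; sign now +1
(534347/12265) = (6952/12265)   [reduce mod 12265]
6952 = 2^3·869; (2/12265) = +1 since 12265 mod 8 = 1, so (6952/12265) = (+1)^3·(869/12265); sign now +1
reciprocity: (869/12265) = +1·(12265/869) since 869 mod 4 = 1, 12265 mod 4 = 1; sign now +1
(12265/869) = (99/869)   [reduce mod 869]
reciprocity: (99/869) = +1·(869/99) since 99 mod 4 = 3, 869 mod 4 = 1; sign now +1
(869/99) = (77/99)   [reduce mod 99]
reciprocity: (77/99) = +1·(99/77) since 77 mod 4 = 1, 99 mod 4 = 3; sign now +1
(99/77) = (22/77)   [reduce mod 77]
22 = 2^1·11; (2/77) = -1 since 77 mod 8 = 5, so (22/77) = (-1)^1·(11/77); sign now -1
reciprocity: (11/77) = +1·(77/11) since 11 mod 4 = 3, 77 mod 4 = 1; sign now -1
(77/11) = (0/11)   [reduce mod 11]
(0/11) = 0   [gcd(a, n) > 1]; final value = 0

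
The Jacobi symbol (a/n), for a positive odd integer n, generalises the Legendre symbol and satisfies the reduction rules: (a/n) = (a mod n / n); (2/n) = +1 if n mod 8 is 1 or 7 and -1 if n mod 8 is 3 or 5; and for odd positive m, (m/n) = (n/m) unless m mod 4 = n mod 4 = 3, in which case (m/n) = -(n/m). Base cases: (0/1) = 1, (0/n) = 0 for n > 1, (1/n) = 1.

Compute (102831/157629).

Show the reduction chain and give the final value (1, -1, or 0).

0

flip (102831/157629) -> (157629/102831): both odd, 102831 mod 4 = 3, 157629 mod 4 = 1, so the flip contributes +1; sign now +1
(157629/102831): 157629 mod 102831 = 54798, so (157629/102831) = (54798/102831)
factor out 2^1: 54798 = 2^1·27399; with 102831 mod 8 = 7, (2/102831) = +1; sign now +1; continue with (27399/102831)
flip (27399/102831) -> (102831/27399): both odd, 27399 mod 4 = 3, 102831 mod 4 = 3, so the flip contributes -1; sign now -1
(102831/27399): 102831 mod 27399 = 20634, so (102831/27399) = (20634/27399)
factor out 2^1: 20634 = 2^1·10317; with 27399 mod 8 = 7, (2/27399) = +1; sign now -1; continue with (10317/27399)
flip (10317/27399) -> (27399/10317): both odd, 10317 mod 4 = 1, 27399 mod 4 = 3, so the flip contributes +1; sign now -1
(27399/10317): 27399 mod 10317 = 6765, so (27399/10317) = (6765/10317)
flip (6765/10317) -> (10317/6765): both odd, 6765 mod 4 = 1, 10317 mod 4 = 1, so the flip contributes +1; sign now -1
(10317/6765): 10317 mod 6765 = 3552, so (10317/6765) = (3552/6765)
factor out 2^5: 3552 = 2^5·111; with 6765 mod 8 = 5, (2/6765) = -1; sign now +1; continue with (111/6765)
flip (111/6765) -> (6765/111): both odd, 111 mod 4 = 3, 6765 mod 4 = 1, so the flip contributes +1; sign now +1
(6765/111): 6765 mod 111 = 105, so (6765/111) = (105/111)
flip (105/111) -> (111/105): both odd, 105 mod 4 = 1, 111 mod 4 = 3, so the flip contributes +1; sign now +1
(111/105): 111 mod 105 = 6, so (111/105) = (6/105)
factor out 2^1: 6 = 2^1·3; with 105 mod 8 = 1, (2/105) = +1; sign now +1; continue with (3/105)
flip (3/105) -> (105/3): both odd, 3 mod 4 = 3, 105 mod 4 = 1, so the flip contributes +1; sign now +1
(105/3): 105 mod 3 = 0, so (105/3) = (0/3)
reached (0/3); gcd(a, n) > 1, so (0/3) = 0 and the symbol is 0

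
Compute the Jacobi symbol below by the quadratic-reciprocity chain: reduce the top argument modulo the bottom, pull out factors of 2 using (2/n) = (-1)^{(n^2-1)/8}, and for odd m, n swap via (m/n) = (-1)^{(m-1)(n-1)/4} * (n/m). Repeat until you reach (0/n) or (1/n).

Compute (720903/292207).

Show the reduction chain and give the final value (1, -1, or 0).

(720903/292207): 720903 mod 292207 = 136489, so (720903/292207) = (136489/292207)
flip (136489/292207) -> (292207/136489): both odd, 136489 mod 4 = 1, 292207 mod 4 = 3, so the flip contributes +1; sign now +1
(292207/136489): 292207 mod 136489 = 19229, so (292207/136489) = (19229/136489)
flip (19229/136489) -> (136489/19229): both odd, 19229 mod 4 = 1, 136489 mod 4 = 1, so the flip contributes +1; sign now +1
(136489/19229): 136489 mod 19229 = 1886, so (136489/19229) = (1886/19229)
factor out 2^1: 1886 = 2^1·943; with 19229 mod 8 = 5, (2/19229) = -1; sign now -1; continue with (943/19229)
flip (943/19229) -> (19229/943): both odd, 943 mod 4 = 3, 19229 mod 4 = 1, so the flip contributes +1; sign now -1
(19229/943): 19229 mod 943 = 369, so (19229/943) = (369/943)
flip (369/943) -> (943/369): both odd, 369 mod 4 = 1, 943 mod 4 = 3, so the flip contributes +1; sign now -1
(943/369): 943 mod 369 = 205, so (943/369) = (205/369)
flip (205/369) -> (369/205): both odd, 205 mod 4 = 1, 369 mod 4 = 1, so the flip contributes +1; sign now -1
(369/205): 369 mod 205 = 164, so (369/205) = (164/205)
factor out 2^2: 164 = 2^2·41; with 205 mod 8 = 5, (2/205) = -1; sign now -1; continue with (41/205)
flip (41/205) -> (205/41): both odd, 41 mod 4 = 1, 205 mod 4 = 1, so the flip contributes +1; sign now -1
(205/41): 205 mod 41 = 0, so (205/41) = (0/41)
reached (0/41); gcd(a, n) > 1, so (0/41) = 0 and the symbol is 0

0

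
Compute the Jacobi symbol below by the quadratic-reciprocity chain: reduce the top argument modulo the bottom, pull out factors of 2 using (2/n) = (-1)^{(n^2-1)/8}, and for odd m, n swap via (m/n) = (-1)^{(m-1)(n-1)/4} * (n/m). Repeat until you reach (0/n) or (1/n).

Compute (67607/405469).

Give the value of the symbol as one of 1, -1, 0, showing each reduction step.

-1

flip (67607/405469) -> (405469/67607): both odd, 67607 mod 4 = 3, 405469 mod 4 = 1, so the flip contributes +1; sign now +1
(405469/67607): 405469 mod 67607 = 67434, so (405469/67607) = (67434/67607)
factor out 2^1: 67434 = 2^1·33717; with 67607 mod 8 = 7, (2/67607) = +1; sign now +1; continue with (33717/67607)
flip (33717/67607) -> (67607/33717): both odd, 33717 mod 4 = 1, 67607 mod 4 = 3, so the flip contributes +1; sign now +1
(67607/33717): 67607 mod 33717 = 173, so (67607/33717) = (173/33717)
flip (173/33717) -> (33717/173): both odd, 173 mod 4 = 1, 33717 mod 4 = 1, so the flip contributes +1; sign now +1
(33717/173): 33717 mod 173 = 155, so (33717/173) = (155/173)
flip (155/173) -> (173/155): both odd, 155 mod 4 = 3, 173 mod 4 = 1, so the flip contributes +1; sign now +1
(173/155): 173 mod 155 = 18, so (173/155) = (18/155)
factor out 2^1: 18 = 2^1·9; with 155 mod 8 = 3, (2/155) = -1; sign now -1; continue with (9/155)
flip (9/155) -> (155/9): both odd, 9 mod 4 = 1, 155 mod 4 = 3, so the flip contributes +1; sign now -1
(155/9): 155 mod 9 = 2, so (155/9) = (2/9)
factor out 2^1: 2 = 2^1·1; with 9 mod 8 = 1, (2/9) = +1; sign now -1; continue with (1/9)
reached (1/9) = 1, so the symbol is -1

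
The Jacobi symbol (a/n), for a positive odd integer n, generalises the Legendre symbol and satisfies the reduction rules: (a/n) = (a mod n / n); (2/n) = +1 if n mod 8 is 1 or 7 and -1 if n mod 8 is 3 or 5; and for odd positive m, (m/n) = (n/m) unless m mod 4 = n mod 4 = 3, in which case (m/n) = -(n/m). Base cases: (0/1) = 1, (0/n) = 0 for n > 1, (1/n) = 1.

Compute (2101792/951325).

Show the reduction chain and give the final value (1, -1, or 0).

(2101792/951325) = (199142/951325)   [reduce mod 951325]
199142 = 2^1·99571; (2/951325) = -1 since 951325 mod 8 = 5, so (199142/951325) = (-1)^1·(99571/951325); sign now -1
reciprocity: (99571/951325) = +1·(951325/99571) since 99571 mod 4 = 3, 951325 mod 4 = 1; sign now -1
(951325/99571) = (55186/99571)   [reduce mod 99571]
55186 = 2^1·27593; (2/99571) = -1 since 99571 mod 8 = 3, so (55186/99571) = (-1)^1·(27593/99571); sign now +1
reciprocity: (27593/99571) = +1·(99571/27593) since 27593 mod 4 = 1, 99571 mod 4 = 3; sign now +1
(99571/27593) = (16792/27593)   [reduce mod 27593]
16792 = 2^3·2099; (2/27593) = +1 since 27593 mod 8 = 1, so (16792/27593) = (+1)^3·(2099/27593); sign now +1
reciprocity: (2099/27593) = +1·(27593/2099) since 2099 mod 4 = 3, 27593 mod 4 = 1; sign now +1
(27593/2099) = (306/2099)   [reduce mod 2099]
306 = 2^1·153; (2/2099) = -1 since 2099 mod 8 = 3, so (306/2099) = (-1)^1·(153/2099); sign now -1
reciprocity: (153/2099) = +1·(2099/153) since 153 mod 4 = 1, 2099 mod 4 = 3; sign now -1
(2099/153) = (110/153)   [reduce mod 153]
110 = 2^1·55; (2/153) = +1 since 153 mod 8 = 1, so (110/153) = (+1)^1·(55/153); sign now -1
reciprocity: (55/153) = +1·(153/55) since 55 mod 4 = 3, 153 mod 4 = 1; sign now -1
(153/55) = (43/55)   [reduce mod 55]
reciprocity: (43/55) = -1·(55/43) since 43 mod 4 = 3, 55 mod 4 = 3; sign now +1
(55/43) = (12/43)   [reduce mod 43]
12 = 2^2·3; (2/43) = -1 since 43 mod 8 = 3, so (12/43) = (-1)^2·(3/43); sign now +1
reciprocity: (3/43) = -1·(43/3) since 3 mod 4 = 3, 43 mod 4 = 3; sign now -1
(43/3) = (1/3)   [reduce mod 3]
(1/3) = 1; final value = sign = -1

-1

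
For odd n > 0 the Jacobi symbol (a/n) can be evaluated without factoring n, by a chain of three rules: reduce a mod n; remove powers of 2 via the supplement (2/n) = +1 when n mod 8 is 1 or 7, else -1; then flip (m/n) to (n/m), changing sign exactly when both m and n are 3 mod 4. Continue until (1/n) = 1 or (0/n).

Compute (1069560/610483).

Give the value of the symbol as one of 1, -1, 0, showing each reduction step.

1

(1069560/610483) = (459077/610483)   [reduce mod 610483]
reciprocity: (459077/610483) = +1·(610483/459077) since 459077 mod 4 = 1, 610483 mod 4 = 3; sign now +1
(610483/459077) = (151406/459077)   [reduce mod 459077]
151406 = 2^1·75703; (2/459077) = -1 since 459077 mod 8 = 5, so (151406/459077) = (-1)^1·(75703/459077); sign now -1
reciprocity: (75703/459077) = +1·(459077/75703) since 75703 mod 4 = 3, 459077 mod 4 = 1; sign now -1
(459077/75703) = (4859/75703)   [reduce mod 75703]
reciprocity: (4859/75703) = -1·(75703/4859) since 4859 mod 4 = 3, 75703 mod 4 = 3; sign now +1
(75703/4859) = (2818/4859)   [reduce mod 4859]
2818 = 2^1·1409; (2/4859) = -1 since 4859 mod 8 = 3, so (2818/4859) = (-1)^1·(1409/4859); sign now -1
reciprocity: (1409/4859) = +1·(4859/1409) since 1409 mod 4 = 1, 4859 mod 4 = 3; sign now -1
(4859/1409) = (632/1409)   [reduce mod 1409]
632 = 2^3·79; (2/1409) = +1 since 1409 mod 8 = 1, so (632/1409) = (+1)^3·(79/1409); sign now -1
reciprocity: (79/1409) = +1·(1409/79) since 79 mod 4 = 3, 1409 mod 4 = 1; sign now -1
(1409/79) = (66/79)   [reduce mod 79]
66 = 2^1·33; (2/79) = +1 since 79 mod 8 = 7, so (66/79) = (+1)^1·(33/79); sign now -1
reciprocity: (33/79) = +1·(79/33) since 33 mod 4 = 1, 79 mod 4 = 3; sign now -1
(79/33) = (13/33)   [reduce mod 33]
reciprocity: (13/33) = +1·(33/13) since 13 mod 4 = 1, 33 mod 4 = 1; sign now -1
(33/13) = (7/13)   [reduce mod 13]
reciprocity: (7/13) = +1·(13/7) since 7 mod 4 = 3, 13 mod 4 = 1; sign now -1
(13/7) = (6/7)   [reduce mod 7]
6 = 2^1·3; (2/7) = +1 since 7 mod 8 = 7, so (6/7) = (+1)^1·(3/7); sign now -1
reciprocity: (3/7) = -1·(7/3) since 3 mod 4 = 3, 7 mod 4 = 3; sign now +1
(7/3) = (1/3)   [reduce mod 3]
(1/3) = 1; final value = sign = +1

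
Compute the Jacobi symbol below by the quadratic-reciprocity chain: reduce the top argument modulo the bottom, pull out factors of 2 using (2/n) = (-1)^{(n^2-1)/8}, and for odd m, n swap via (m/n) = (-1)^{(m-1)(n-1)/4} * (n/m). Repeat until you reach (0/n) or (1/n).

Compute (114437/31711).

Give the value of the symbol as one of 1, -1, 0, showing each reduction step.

0

(114437/31711) = (19304/31711)   [reduce mod 31711]
19304 = 2^3·2413; (2/31711) = +1 since 31711 mod 8 = 7, so (19304/31711) = (+1)^3·(2413/31711); sign now +1
reciprocity: (2413/31711) = +1·(31711/2413) since 2413 mod 4 = 1, 31711 mod 4 = 3; sign now +1
(31711/2413) = (342/2413)   [reduce mod 2413]
342 = 2^1·171; (2/2413) = -1 since 2413 mod 8 = 5, so (342/2413) = (-1)^1·(171/2413); sign now -1
reciprocity: (171/2413) = +1·(2413/171) since 171 mod 4 = 3, 2413 mod 4 = 1; sign now -1
(2413/171) = (19/171)   [reduce mod 171]
reciprocity: (19/171) = -1·(171/19) since 19 mod 4 = 3, 171 mod 4 = 3; sign now +1
(171/19) = (0/19)   [reduce mod 19]
(0/19) = 0   [gcd(a, n) > 1]; final value = 0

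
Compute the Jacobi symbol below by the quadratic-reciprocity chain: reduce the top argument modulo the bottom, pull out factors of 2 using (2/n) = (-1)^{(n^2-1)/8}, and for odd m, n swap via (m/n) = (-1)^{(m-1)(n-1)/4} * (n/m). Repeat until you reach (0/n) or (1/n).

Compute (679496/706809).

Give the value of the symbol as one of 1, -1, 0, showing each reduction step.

1

679496 = 2^3·84937; (2/706809) = +1 since 706809 mod 8 = 1, so (679496/706809) = (+1)^3·(84937/706809); sign now +1
reciprocity: (84937/706809) = +1·(706809/84937) since 84937 mod 4 = 1, 706809 mod 4 = 1; sign now +1
(706809/84937) = (27313/84937)   [reduce mod 84937]
reciprocity: (27313/84937) = +1·(84937/27313) since 27313 mod 4 = 1, 84937 mod 4 = 1; sign now +1
(84937/27313) = (2998/27313)   [reduce mod 27313]
2998 = 2^1·1499; (2/27313) = +1 since 27313 mod 8 = 1, so (2998/27313) = (+1)^1·(1499/27313); sign now +1
reciprocity: (1499/27313) = +1·(27313/1499) since 1499 mod 4 = 3, 27313 mod 4 = 1; sign now +1
(27313/1499) = (331/1499)   [reduce mod 1499]
reciprocity: (331/1499) = -1·(1499/331) since 331 mod 4 = 3, 1499 mod 4 = 3; sign now -1
(1499/331) = (175/331)   [reduce mod 331]
reciprocity: (175/331) = -1·(331/175) since 175 mod 4 = 3, 331 mod 4 = 3; sign now +1
(331/175) = (156/175)   [reduce mod 175]
156 = 2^2·39; (2/175) = +1 since 175 mod 8 = 7, so (156/175) = (+1)^2·(39/175); sign now +1
reciprocity: (39/175) = -1·(175/39) since 39 mod 4 = 3, 175 mod 4 = 3; sign now -1
(175/39) = (19/39)   [reduce mod 39]
reciprocity: (19/39) = -1·(39/19) since 19 mod 4 = 3, 39 mod 4 = 3; sign now +1
(39/19) = (1/19)   [reduce mod 19]
(1/19) = 1; final value = sign = +1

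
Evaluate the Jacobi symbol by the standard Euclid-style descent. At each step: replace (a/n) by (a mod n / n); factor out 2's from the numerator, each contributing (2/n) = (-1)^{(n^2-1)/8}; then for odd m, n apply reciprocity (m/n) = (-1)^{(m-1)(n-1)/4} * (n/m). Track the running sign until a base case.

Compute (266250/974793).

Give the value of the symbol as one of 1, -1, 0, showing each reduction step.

factor out 2^1: 266250 = 2^1·133125; with 974793 mod 8 = 1, (2/974793) = +1; sign now +1; continue with (133125/974793)
flip (133125/974793) -> (974793/133125): both odd, 133125 mod 4 = 1, 974793 mod 4 = 1, so the flip contributes +1; sign now +1
(974793/133125): 974793 mod 133125 = 42918, so (974793/133125) = (42918/133125)
factor out 2^1: 42918 = 2^1·21459; with 133125 mod 8 = 5, (2/133125) = -1; sign now -1; continue with (21459/133125)
flip (21459/133125) -> (133125/21459): both odd, 21459 mod 4 = 3, 133125 mod 4 = 1, so the flip contributes +1; sign now -1
(133125/21459): 133125 mod 21459 = 4371, so (133125/21459) = (4371/21459)
flip (4371/21459) -> (21459/4371): both odd, 4371 mod 4 = 3, 21459 mod 4 = 3, so the flip contributes -1; sign now +1
(21459/4371): 21459 mod 4371 = 3975, so (21459/4371) = (3975/4371)
flip (3975/4371) -> (4371/3975): both odd, 3975 mod 4 = 3, 4371 mod 4 = 3, so the flip contributes -1; sign now -1
(4371/3975): 4371 mod 3975 = 396, so (4371/3975) = (396/3975)
factor out 2^2: 396 = 2^2·99; with 3975 mod 8 = 7, (2/3975) = +1; sign now -1; continue with (99/3975)
flip (99/3975) -> (3975/99): both odd, 99 mod 4 = 3, 3975 mod 4 = 3, so the flip contributes -1; sign now +1
(3975/99): 3975 mod 99 = 15, so (3975/99) = (15/99)
flip (15/99) -> (99/15): both odd, 15 mod 4 = 3, 99 mod 4 = 3, so the flip contributes -1; sign now -1
(99/15): 99 mod 15 = 9, so (99/15) = (9/15)
flip (9/15) -> (15/9): both odd, 9 mod 4 = 1, 15 mod 4 = 3, so the flip contributes +1; sign now -1
(15/9): 15 mod 9 = 6, so (15/9) = (6/9)
factor out 2^1: 6 = 2^1·3; with 9 mod 8 = 1, (2/9) = +1; sign now -1; continue with (3/9)
flip (3/9) -> (9/3): both odd, 3 mod 4 = 3, 9 mod 4 = 1, so the flip contributes +1; sign now -1
(9/3): 9 mod 3 = 0, so (9/3) = (0/3)
reached (0/3); gcd(a, n) > 1, so (0/3) = 0 and the symbol is 0

0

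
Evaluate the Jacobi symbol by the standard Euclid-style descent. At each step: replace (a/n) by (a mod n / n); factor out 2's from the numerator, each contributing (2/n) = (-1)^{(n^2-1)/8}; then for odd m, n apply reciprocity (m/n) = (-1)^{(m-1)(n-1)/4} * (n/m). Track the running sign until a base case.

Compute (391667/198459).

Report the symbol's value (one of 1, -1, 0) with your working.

-1

(391667/198459) = (193208/198459)   [reduce mod 198459]
193208 = 2^3·24151; (2/198459) = -1 since 198459 mod 8 = 3, so (193208/198459) = (-1)^3·(24151/198459); sign now -1
reciprocity: (24151/198459) = -1·(198459/24151) since 24151 mod 4 = 3, 198459 mod 4 = 3; sign now +1
(198459/24151) = (5251/24151)   [reduce mod 24151]
reciprocity: (5251/24151) = -1·(24151/5251) since 5251 mod 4 = 3, 24151 mod 4 = 3; sign now -1
(24151/5251) = (3147/5251)   [reduce mod 5251]
reciprocity: (3147/5251) = -1·(5251/3147) since 3147 mod 4 = 3, 5251 mod 4 = 3; sign now +1
(5251/3147) = (2104/3147)   [reduce mod 3147]
2104 = 2^3·263; (2/3147) = -1 since 3147 mod 8 = 3, so (2104/3147) = (-1)^3·(263/3147); sign now -1
reciprocity: (263/3147) = -1·(3147/263) since 263 mod 4 = 3, 3147 mod 4 = 3; sign now +1
(3147/263) = (254/263)   [reduce mod 263]
254 = 2^1·127; (2/263) = +1 since 263 mod 8 = 7, so (254/263) = (+1)^1·(127/263); sign now +1
reciprocity: (127/263) = -1·(263/127) since 127 mod 4 = 3, 263 mod 4 = 3; sign now -1
(263/127) = (9/127)   [reduce mod 127]
reciprocity: (9/127) = +1·(127/9) since 9 mod 4 = 1, 127 mod 4 = 3; sign now -1
(127/9) = (1/9)   [reduce mod 9]
(1/9) = 1; final value = sign = -1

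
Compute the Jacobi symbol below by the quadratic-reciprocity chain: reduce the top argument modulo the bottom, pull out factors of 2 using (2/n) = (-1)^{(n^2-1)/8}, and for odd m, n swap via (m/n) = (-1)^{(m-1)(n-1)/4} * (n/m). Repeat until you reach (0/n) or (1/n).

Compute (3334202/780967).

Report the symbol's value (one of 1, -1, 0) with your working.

(3334202/780967) = (210334/780967)   [reduce mod 780967]
210334 = 2^1·105167; (2/780967) = +1 since 780967 mod 8 = 7, so (210334/780967) = (+1)^1·(105167/780967); sign now +1
reciprocity: (105167/780967) = -1·(780967/105167) since 105167 mod 4 = 3, 780967 mod 4 = 3; sign now -1
(780967/105167) = (44798/105167)   [reduce mod 105167]
44798 = 2^1·22399; (2/105167) = +1 since 105167 mod 8 = 7, so (44798/105167) = (+1)^1·(22399/105167); sign now -1
reciprocity: (22399/105167) = -1·(105167/22399) since 22399 mod 4 = 3, 105167 mod 4 = 3; sign now +1
(105167/22399) = (15571/22399)   [reduce mod 22399]
reciprocity: (15571/22399) = -1·(22399/15571) since 15571 mod 4 = 3, 22399 mod 4 = 3; sign now -1
(22399/15571) = (6828/15571)   [reduce mod 15571]
6828 = 2^2·1707; (2/15571) = -1 since 15571 mod 8 = 3, so (6828/15571) = (-1)^2·(1707/15571); sign now -1
reciprocity: (1707/15571) = -1·(15571/1707) since 1707 mod 4 = 3, 15571 mod 4 = 3; sign now +1
(15571/1707) = (208/1707)   [reduce mod 1707]
208 = 2^4·13; (2/1707) = -1 since 1707 mod 8 = 3, so (208/1707) = (-1)^4·(13/1707); sign now +1
reciprocity: (13/1707) = +1·(1707/13) since 13 mod 4 = 1, 1707 mod 4 = 3; sign now +1
(1707/13) = (4/13)   [reduce mod 13]
4 = 2^2·1; (2/13) = -1 since 13 mod 8 = 5, so (4/13) = (-1)^2·(1/13); sign now +1
(1/13) = 1; final value = sign = +1

1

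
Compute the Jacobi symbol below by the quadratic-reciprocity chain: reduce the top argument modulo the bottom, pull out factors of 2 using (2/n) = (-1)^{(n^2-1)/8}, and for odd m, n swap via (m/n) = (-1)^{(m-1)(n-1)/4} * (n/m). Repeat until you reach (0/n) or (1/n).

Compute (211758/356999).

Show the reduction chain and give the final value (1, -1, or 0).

factor out 2^1: 211758 = 2^1·105879; with 356999 mod 8 = 7, (2/356999) = +1; sign now +1; continue with (105879/356999)
flip (105879/356999) -> (356999/105879): both odd, 105879 mod 4 = 3, 356999 mod 4 = 3, so the flip contributes -1; sign now -1
(356999/105879): 356999 mod 105879 = 39362, so (356999/105879) = (39362/105879)
factor out 2^1: 39362 = 2^1·19681; with 105879 mod 8 = 7, (2/105879) = +1; sign now -1; continue with (19681/105879)
flip (19681/105879) -> (105879/19681): both odd, 19681 mod 4 = 1, 105879 mod 4 = 3, so the flip contributes +1; sign now -1
(105879/19681): 105879 mod 19681 = 7474, so (105879/19681) = (7474/19681)
factor out 2^1: 7474 = 2^1·3737; with 19681 mod 8 = 1, (2/19681) = +1; sign now -1; continue with (3737/19681)
flip (3737/19681) -> (19681/3737): both odd, 3737 mod 4 = 1, 19681 mod 4 = 1, so the flip contributes +1; sign now -1
(19681/3737): 19681 mod 3737 = 996, so (19681/3737) = (996/3737)
factor out 2^2: 996 = 2^2·249; with 3737 mod 8 = 1, (2/3737) = +1; sign now -1; continue with (249/3737)
flip (249/3737) -> (3737/249): both odd, 249 mod 4 = 1, 3737 mod 4 = 1, so the flip contributes +1; sign now -1
(3737/249): 3737 mod 249 = 2, so (3737/249) = (2/249)
factor out 2^1: 2 = 2^1·1; with 249 mod 8 = 1, (2/249) = +1; sign now -1; continue with (1/249)
reached (1/249) = 1, so the symbol is -1

-1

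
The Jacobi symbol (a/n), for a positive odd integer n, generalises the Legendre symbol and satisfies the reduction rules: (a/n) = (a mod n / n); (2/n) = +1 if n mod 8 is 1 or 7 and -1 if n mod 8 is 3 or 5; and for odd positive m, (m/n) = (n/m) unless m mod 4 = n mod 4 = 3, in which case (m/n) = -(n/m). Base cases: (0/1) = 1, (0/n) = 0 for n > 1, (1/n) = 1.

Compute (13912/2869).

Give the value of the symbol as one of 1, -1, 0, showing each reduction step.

(13912/2869): 13912 mod 2869 = 2436, so (13912/2869) = (2436/2869)
factor out 2^2: 2436 = 2^2·609; with 2869 mod 8 = 5, (2/2869) = -1; sign now +1; continue with (609/2869)
flip (609/2869) -> (2869/609): both odd, 609 mod 4 = 1, 2869 mod 4 = 1, so the flip contributes +1; sign now +1
(2869/609): 2869 mod 609 = 433, so (2869/609) = (433/609)
flip (433/609) -> (609/433): both odd, 433 mod 4 = 1, 609 mod 4 = 1, so the flip contributes +1; sign now +1
(609/433): 609 mod 433 = 176, so (609/433) = (176/433)
factor out 2^4: 176 = 2^4·11; with 433 mod 8 = 1, (2/433) = +1; sign now +1; continue with (11/433)
flip (11/433) -> (433/11): both odd, 11 mod 4 = 3, 433 mod 4 = 1, so the flip contributes +1; sign now +1
(433/11): 433 mod 11 = 4, so (433/11) = (4/11)
factor out 2^2: 4 = 2^2·1; with 11 mod 8 = 3, (2/11) = -1; sign now +1; continue with (1/11)
reached (1/11) = 1, so the symbol is +1

1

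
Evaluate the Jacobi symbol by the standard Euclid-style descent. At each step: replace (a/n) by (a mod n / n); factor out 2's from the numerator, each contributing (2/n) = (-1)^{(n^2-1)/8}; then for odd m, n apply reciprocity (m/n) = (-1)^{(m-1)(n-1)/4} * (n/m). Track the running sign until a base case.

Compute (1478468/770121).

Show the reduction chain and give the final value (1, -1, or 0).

(1478468/770121) = (708347/770121)   [reduce mod 770121]
reciprocity: (708347/770121) = +1·(770121/708347) since 708347 mod 4 = 3, 770121 mod 4 = 1; sign now +1
(770121/708347) = (61774/708347)   [reduce mod 708347]
61774 = 2^1·30887; (2/708347) = -1 since 708347 mod 8 = 3, so (61774/708347) = (-1)^1·(30887/708347); sign now -1
reciprocity: (30887/708347) = -1·(708347/30887) since 30887 mod 4 = 3, 708347 mod 4 = 3; sign now +1
(708347/30887) = (28833/30887)   [reduce mod 30887]
reciprocity: (28833/30887) = +1·(30887/28833) since 28833 mod 4 = 1, 30887 mod 4 = 3; sign now +1
(30887/28833) = (2054/28833)   [reduce mod 28833]
2054 = 2^1·1027; (2/28833) = +1 since 28833 mod 8 = 1, so (2054/28833) = (+1)^1·(1027/28833); sign now +1
reciprocity: (1027/28833) = +1·(28833/1027) since 1027 mod 4 = 3, 28833 mod 4 = 1; sign now +1
(28833/1027) = (77/1027)   [reduce mod 1027]
reciprocity: (77/1027) = +1·(1027/77) since 77 mod 4 = 1, 1027 mod 4 = 3; sign now +1
(1027/77) = (26/77)   [reduce mod 77]
26 = 2^1·13; (2/77) = -1 since 77 mod 8 = 5, so (26/77) = (-1)^1·(13/77); sign now -1
reciprocity: (13/77) = +1·(77/13) since 13 mod 4 = 1, 77 mod 4 = 1; sign now -1
(77/13) = (12/13)   [reduce mod 13]
12 = 2^2·3; (2/13) = -1 since 13 mod 8 = 5, so (12/13) = (-1)^2·(3/13); sign now -1
reciprocity: (3/13) = +1·(13/3) since 3 mod 4 = 3, 13 mod 4 = 1; sign now -1
(13/3) = (1/3)   [reduce mod 3]
(1/3) = 1; final value = sign = -1

-1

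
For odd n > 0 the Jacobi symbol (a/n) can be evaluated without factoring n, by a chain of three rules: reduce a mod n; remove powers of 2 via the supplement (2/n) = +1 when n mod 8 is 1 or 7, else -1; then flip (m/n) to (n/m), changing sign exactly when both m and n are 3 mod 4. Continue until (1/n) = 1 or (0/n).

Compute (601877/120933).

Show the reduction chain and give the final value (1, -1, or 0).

1

(601877/120933): 601877 mod 120933 = 118145, so (601877/120933) = (118145/120933)
flip (118145/120933) -> (120933/118145): both odd, 118145 mod 4 = 1, 120933 mod 4 = 1, so the flip contributes +1; sign now +1
(120933/118145): 120933 mod 118145 = 2788, so (120933/118145) = (2788/118145)
factor out 2^2: 2788 = 2^2·697; with 118145 mod 8 = 1, (2/118145) = +1; sign now +1; continue with (697/118145)
flip (697/118145) -> (118145/697): both odd, 697 mod 4 = 1, 118145 mod 4 = 1, so the flip contributes +1; sign now +1
(118145/697): 118145 mod 697 = 352, so (118145/697) = (352/697)
factor out 2^5: 352 = 2^5·11; with 697 mod 8 = 1, (2/697) = +1; sign now +1; continue with (11/697)
flip (11/697) -> (697/11): both odd, 11 mod 4 = 3, 697 mod 4 = 1, so the flip contributes +1; sign now +1
(697/11): 697 mod 11 = 4, so (697/11) = (4/11)
factor out 2^2: 4 = 2^2·1; with 11 mod 8 = 3, (2/11) = -1; sign now +1; continue with (1/11)
reached (1/11) = 1, so the symbol is +1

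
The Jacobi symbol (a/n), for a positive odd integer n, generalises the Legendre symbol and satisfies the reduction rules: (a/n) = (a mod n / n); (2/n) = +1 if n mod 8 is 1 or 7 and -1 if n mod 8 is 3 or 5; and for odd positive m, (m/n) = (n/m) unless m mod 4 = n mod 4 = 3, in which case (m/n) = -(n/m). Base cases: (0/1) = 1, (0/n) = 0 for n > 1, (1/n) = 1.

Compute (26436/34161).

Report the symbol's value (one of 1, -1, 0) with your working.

factor out 2^2: 26436 = 2^2·6609; with 34161 mod 8 = 1, (2/34161) = +1; sign now +1; continue with (6609/34161)
flip (6609/34161) -> (34161/6609): both odd, 6609 mod 4 = 1, 34161 mod 4 = 1, so the flip contributes +1; sign now +1
(34161/6609): 34161 mod 6609 = 1116, so (34161/6609) = (1116/6609)
factor out 2^2: 1116 = 2^2·279; with 6609 mod 8 = 1, (2/6609) = +1; sign now +1; continue with (279/6609)
flip (279/6609) -> (6609/279): both odd, 279 mod 4 = 3, 6609 mod 4 = 1, so the flip contributes +1; sign now +1
(6609/279): 6609 mod 279 = 192, so (6609/279) = (192/279)
factor out 2^6: 192 = 2^6·3; with 279 mod 8 = 7, (2/279) = +1; sign now +1; continue with (3/279)
flip (3/279) -> (279/3): both odd, 3 mod 4 = 3, 279 mod 4 = 3, so the flip contributes -1; sign now -1
(279/3): 279 mod 3 = 0, so (279/3) = (0/3)
reached (0/3); gcd(a, n) > 1, so (0/3) = 0 and the symbol is 0

0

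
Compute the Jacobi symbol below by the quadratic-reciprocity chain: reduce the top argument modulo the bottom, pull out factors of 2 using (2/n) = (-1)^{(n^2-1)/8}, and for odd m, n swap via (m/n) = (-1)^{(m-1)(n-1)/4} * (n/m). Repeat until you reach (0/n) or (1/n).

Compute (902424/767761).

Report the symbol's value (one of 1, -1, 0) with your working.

-1

(902424/767761): 902424 mod 767761 = 134663, so (902424/767761) = (134663/767761)
flip (134663/767761) -> (767761/134663): both odd, 134663 mod 4 = 3, 767761 mod 4 = 1, so the flip contributes +1; sign now +1
(767761/134663): 767761 mod 134663 = 94446, so (767761/134663) = (94446/134663)
factor out 2^1: 94446 = 2^1·47223; with 134663 mod 8 = 7, (2/134663) = +1; sign now +1; continue with (47223/134663)
flip (47223/134663) -> (134663/47223): both odd, 47223 mod 4 = 3, 134663 mod 4 = 3, so the flip contributes -1; sign now -1
(134663/47223): 134663 mod 47223 = 40217, so (134663/47223) = (40217/47223)
flip (40217/47223) -> (47223/40217): both odd, 40217 mod 4 = 1, 47223 mod 4 = 3, so the flip contributes +1; sign now -1
(47223/40217): 47223 mod 40217 = 7006, so (47223/40217) = (7006/40217)
factor out 2^1: 7006 = 2^1·3503; with 40217 mod 8 = 1, (2/40217) = +1; sign now -1; continue with (3503/40217)
flip (3503/40217) -> (40217/3503): both odd, 3503 mod 4 = 3, 40217 mod 4 = 1, so the flip contributes +1; sign now -1
(40217/3503): 40217 mod 3503 = 1684, so (40217/3503) = (1684/3503)
factor out 2^2: 1684 = 2^2·421; with 3503 mod 8 = 7, (2/3503) = +1; sign now -1; continue with (421/3503)
flip (421/3503) -> (3503/421): both odd, 421 mod 4 = 1, 3503 mod 4 = 3, so the flip contributes +1; sign now -1
(3503/421): 3503 mod 421 = 135, so (3503/421) = (135/421)
flip (135/421) -> (421/135): both odd, 135 mod 4 = 3, 421 mod 4 = 1, so the flip contributes +1; sign now -1
(421/135): 421 mod 135 = 16, so (421/135) = (16/135)
factor out 2^4: 16 = 2^4·1; with 135 mod 8 = 7, (2/135) = +1; sign now -1; continue with (1/135)
reached (1/135) = 1, so the symbol is -1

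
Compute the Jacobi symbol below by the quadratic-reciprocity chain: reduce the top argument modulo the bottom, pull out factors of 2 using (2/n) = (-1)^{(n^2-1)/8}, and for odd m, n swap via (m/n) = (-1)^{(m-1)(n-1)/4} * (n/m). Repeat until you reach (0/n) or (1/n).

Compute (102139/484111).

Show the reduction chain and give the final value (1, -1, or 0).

reciprocity: (102139/484111) = -1·(484111/102139) since 102139 mod 4 = 3, 484111 mod 4 = 3; sign now -1
(484111/102139) = (75555/102139)   [reduce mod 102139]
reciprocity: (75555/102139) = -1·(102139/75555) since 75555 mod 4 = 3, 102139 mod 4 = 3; sign now +1
(102139/75555) = (26584/75555)   [reduce mod 75555]
26584 = 2^3·3323; (2/75555) = -1 since 75555 mod 8 = 3, so (26584/75555) = (-1)^3·(3323/75555); sign now -1
reciprocity: (3323/75555) = -1·(75555/3323) since 3323 mod 4 = 3, 75555 mod 4 = 3; sign now +1
(75555/3323) = (2449/3323)   [reduce mod 3323]
reciprocity: (2449/3323) = +1·(3323/2449) since 2449 mod 4 = 1, 3323 mod 4 = 3; sign now +1
(3323/2449) = (874/2449)   [reduce mod 2449]
874 = 2^1·437; (2/2449) = +1 since 2449 mod 8 = 1, so (874/2449) = (+1)^1·(437/2449); sign now +1
reciprocity: (437/2449) = +1·(2449/437) since 437 mod 4 = 1, 2449 mod 4 = 1; sign now +1
(2449/437) = (264/437)   [reduce mod 437]
264 = 2^3·33; (2/437) = -1 since 437 mod 8 = 5, so (264/437) = (-1)^3·(33/437); sign now -1
reciprocity: (33/437) = +1·(437/33) since 33 mod 4 = 1, 437 mod 4 = 1; sign now -1
(437/33) = (8/33)   [reduce mod 33]
8 = 2^3·1; (2/33) = +1 since 33 mod 8 = 1, so (8/33) = (+1)^3·(1/33); sign now -1
(1/33) = 1; final value = sign = -1

-1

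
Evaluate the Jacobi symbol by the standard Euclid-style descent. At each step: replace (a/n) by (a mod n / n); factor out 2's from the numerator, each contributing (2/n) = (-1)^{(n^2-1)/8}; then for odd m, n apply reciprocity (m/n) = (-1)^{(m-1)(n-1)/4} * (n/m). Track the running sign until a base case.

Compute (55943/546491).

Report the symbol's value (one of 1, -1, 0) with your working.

1

flip (55943/546491) -> (546491/55943): both odd, 55943 mod 4 = 3, 546491 mod 4 = 3, so the flip contributes -1; sign now -1
(546491/55943): 546491 mod 55943 = 43004, so (546491/55943) = (43004/55943)
factor out 2^2: 43004 = 2^2·10751; with 55943 mod 8 = 7, (2/55943) = +1; sign now -1; continue with (10751/55943)
flip (10751/55943) -> (55943/10751): both odd, 10751 mod 4 = 3, 55943 mod 4 = 3, so the flip contributes -1; sign now +1
(55943/10751): 55943 mod 10751 = 2188, so (55943/10751) = (2188/10751)
factor out 2^2: 2188 = 2^2·547; with 10751 mod 8 = 7, (2/10751) = +1; sign now +1; continue with (547/10751)
flip (547/10751) -> (10751/547): both odd, 547 mod 4 = 3, 10751 mod 4 = 3, so the flip contributes -1; sign now -1
(10751/547): 10751 mod 547 = 358, so (10751/547) = (358/547)
factor out 2^1: 358 = 2^1·179; with 547 mod 8 = 3, (2/547) = -1; sign now +1; continue with (179/547)
flip (179/547) -> (547/179): both odd, 179 mod 4 = 3, 547 mod 4 = 3, so the flip contributes -1; sign now -1
(547/179): 547 mod 179 = 10, so (547/179) = (10/179)
factor out 2^1: 10 = 2^1·5; with 179 mod 8 = 3, (2/179) = -1; sign now +1; continue with (5/179)
flip (5/179) -> (179/5): both odd, 5 mod 4 = 1, 179 mod 4 = 3, so the flip contributes +1; sign now +1
(179/5): 179 mod 5 = 4, so (179/5) = (4/5)
factor out 2^2: 4 = 2^2·1; with 5 mod 8 = 5, (2/5) = -1; sign now +1; continue with (1/5)
reached (1/5) = 1, so the symbol is +1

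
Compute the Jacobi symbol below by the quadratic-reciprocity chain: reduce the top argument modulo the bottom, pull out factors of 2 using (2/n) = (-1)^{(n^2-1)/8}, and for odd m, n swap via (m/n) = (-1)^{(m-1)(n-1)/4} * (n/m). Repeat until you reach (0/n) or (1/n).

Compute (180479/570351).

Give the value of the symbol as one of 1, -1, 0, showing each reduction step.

reciprocity: (180479/570351) = -1·(570351/180479) since 180479 mod 4 = 3, 570351 mod 4 = 3; sign now -1
(570351/180479) = (28914/180479)   [reduce mod 180479]
28914 = 2^1·14457; (2/180479) = +1 since 180479 mod 8 = 7, so (28914/180479) = (+1)^1·(14457/180479); sign now -1
reciprocity: (14457/180479) = +1·(180479/14457) since 14457 mod 4 = 1, 180479 mod 4 = 3; sign now -1
(180479/14457) = (6995/14457)   [reduce mod 14457]
reciprocity: (6995/14457) = +1·(14457/6995) since 6995 mod 4 = 3, 14457 mod 4 = 1; sign now -1
(14457/6995) = (467/6995)   [reduce mod 6995]
reciprocity: (467/6995) = -1·(6995/467) since 467 mod 4 = 3, 6995 mod 4 = 3; sign now +1
(6995/467) = (457/467)   [reduce mod 467]
reciprocity: (457/467) = +1·(467/457) since 457 mod 4 = 1, 467 mod 4 = 3; sign now +1
(467/457) = (10/457)   [reduce mod 457]
10 = 2^1·5; (2/457) = +1 since 457 mod 8 = 1, so (10/457) = (+1)^1·(5/457); sign now +1
reciprocity: (5/457) = +1·(457/5) since 5 mod 4 = 1, 457 mod 4 = 1; sign now +1
(457/5) = (2/5)   [reduce mod 5]
2 = 2^1·1; (2/5) = -1 since 5 mod 8 = 5, so (2/5) = (-1)^1·(1/5); sign now -1
(1/5) = 1; final value = sign = -1

-1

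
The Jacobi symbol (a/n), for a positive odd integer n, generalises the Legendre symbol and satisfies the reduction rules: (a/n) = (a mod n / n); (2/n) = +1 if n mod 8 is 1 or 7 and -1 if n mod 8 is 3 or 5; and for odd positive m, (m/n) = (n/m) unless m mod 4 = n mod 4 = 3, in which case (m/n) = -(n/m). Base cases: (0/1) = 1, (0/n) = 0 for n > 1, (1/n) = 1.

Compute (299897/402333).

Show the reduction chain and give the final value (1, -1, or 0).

1

reciprocity: (299897/402333) = +1·(402333/299897) since 299897 mod 4 = 1, 402333 mod 4 = 1; sign now +1
(402333/299897) = (102436/299897)   [reduce mod 299897]
102436 = 2^2·25609; (2/299897) = +1 since 299897 mod 8 = 1, so (102436/299897) = (+1)^2·(25609/299897); sign now +1
reciprocity: (25609/299897) = +1·(299897/25609) since 25609 mod 4 = 1, 299897 mod 4 = 1; sign now +1
(299897/25609) = (18198/25609)   [reduce mod 25609]
18198 = 2^1·9099; (2/25609) = +1 since 25609 mod 8 = 1, so (18198/25609) = (+1)^1·(9099/25609); sign now +1
reciprocity: (9099/25609) = +1·(25609/9099) since 9099 mod 4 = 3, 25609 mod 4 = 1; sign now +1
(25609/9099) = (7411/9099)   [reduce mod 9099]
reciprocity: (7411/9099) = -1·(9099/7411) since 7411 mod 4 = 3, 9099 mod 4 = 3; sign now -1
(9099/7411) = (1688/7411)   [reduce mod 7411]
1688 = 2^3·211; (2/7411) = -1 since 7411 mod 8 = 3, so (1688/7411) = (-1)^3·(211/7411); sign now +1
reciprocity: (211/7411) = -1·(7411/211) since 211 mod 4 = 3, 7411 mod 4 = 3; sign now -1
(7411/211) = (26/211)   [reduce mod 211]
26 = 2^1·13; (2/211) = -1 since 211 mod 8 = 3, so (26/211) = (-1)^1·(13/211); sign now +1
reciprocity: (13/211) = +1·(211/13) since 13 mod 4 = 1, 211 mod 4 = 3; sign now +1
(211/13) = (3/13)   [reduce mod 13]
reciprocity: (3/13) = +1·(13/3) since 3 mod 4 = 3, 13 mod 4 = 1; sign now +1
(13/3) = (1/3)   [reduce mod 3]
(1/3) = 1; final value = sign = +1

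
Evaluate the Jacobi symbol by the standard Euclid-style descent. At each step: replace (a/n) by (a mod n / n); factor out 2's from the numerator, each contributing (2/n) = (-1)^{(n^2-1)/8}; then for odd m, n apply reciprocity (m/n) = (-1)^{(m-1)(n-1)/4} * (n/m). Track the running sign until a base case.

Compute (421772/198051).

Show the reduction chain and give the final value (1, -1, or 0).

1

(421772/198051) = (25670/198051)   [reduce mod 198051]
25670 = 2^1·12835; (2/198051) = -1 since 198051 mod 8 = 3, so (25670/198051) = (-1)^1·(12835/198051); sign now -1
reciprocity: (12835/198051) = -1·(198051/12835) since 12835 mod 4 = 3, 198051 mod 4 = 3; sign now +1
(198051/12835) = (5526/12835)   [reduce mod 12835]
5526 = 2^1·2763; (2/12835) = -1 since 12835 mod 8 = 3, so (5526/12835) = (-1)^1·(2763/12835); sign now -1
reciprocity: (2763/12835) = -1·(12835/2763) since 2763 mod 4 = 3, 12835 mod 4 = 3; sign now +1
(12835/2763) = (1783/2763)   [reduce mod 2763]
reciprocity: (1783/2763) = -1·(2763/1783) since 1783 mod 4 = 3, 2763 mod 4 = 3; sign now -1
(2763/1783) = (980/1783)   [reduce mod 1783]
980 = 2^2·245; (2/1783) = +1 since 1783 mod 8 = 7, so (980/1783) = (+1)^2·(245/1783); sign now -1
reciprocity: (245/1783) = +1·(1783/245) since 245 mod 4 = 1, 1783 mod 4 = 3; sign now -1
(1783/245) = (68/245)   [reduce mod 245]
68 = 2^2·17; (2/245) = -1 since 245 mod 8 = 5, so (68/245) = (-1)^2·(17/245); sign now -1
reciprocity: (17/245) = +1·(245/17) since 17 mod 4 = 1, 245 mod 4 = 1; sign now -1
(245/17) = (7/17)   [reduce mod 17]
reciprocity: (7/17) = +1·(17/7) since 7 mod 4 = 3, 17 mod 4 = 1; sign now -1
(17/7) = (3/7)   [reduce mod 7]
reciprocity: (3/7) = -1·(7/3) since 3 mod 4 = 3, 7 mod 4 = 3; sign now +1
(7/3) = (1/3)   [reduce mod 3]
(1/3) = 1; final value = sign = +1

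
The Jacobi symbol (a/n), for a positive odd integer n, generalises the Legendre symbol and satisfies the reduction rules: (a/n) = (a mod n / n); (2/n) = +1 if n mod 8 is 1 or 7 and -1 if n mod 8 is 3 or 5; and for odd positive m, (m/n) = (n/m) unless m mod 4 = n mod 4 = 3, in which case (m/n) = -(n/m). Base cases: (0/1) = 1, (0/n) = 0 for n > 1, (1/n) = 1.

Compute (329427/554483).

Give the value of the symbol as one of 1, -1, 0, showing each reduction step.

flip (329427/554483) -> (554483/329427): both odd, 329427 mod 4 = 3, 554483 mod 4 = 3, so the flip contributes -1; sign now -1
(554483/329427): 554483 mod 329427 = 225056, so (554483/329427) = (225056/329427)
factor out 2^5: 225056 = 2^5·7033; with 329427 mod 8 = 3, (2/329427) = -1; sign now +1; continue with (7033/329427)
flip (7033/329427) -> (329427/7033): both odd, 7033 mod 4 = 1, 329427 mod 4 = 3, so the flip contributes +1; sign now +1
(329427/7033): 329427 mod 7033 = 5909, so (329427/7033) = (5909/7033)
flip (5909/7033) -> (7033/5909): both odd, 5909 mod 4 = 1, 7033 mod 4 = 1, so the flip contributes +1; sign now +1
(7033/5909): 7033 mod 5909 = 1124, so (7033/5909) = (1124/5909)
factor out 2^2: 1124 = 2^2·281; with 5909 mod 8 = 5, (2/5909) = -1; sign now +1; continue with (281/5909)
flip (281/5909) -> (5909/281): both odd, 281 mod 4 = 1, 5909 mod 4 = 1, so the flip contributes +1; sign now +1
(5909/281): 5909 mod 281 = 8, so (5909/281) = (8/281)
factor out 2^3: 8 = 2^3·1; with 281 mod 8 = 1, (2/281) = +1; sign now +1; continue with (1/281)
reached (1/281) = 1, so the symbol is +1

1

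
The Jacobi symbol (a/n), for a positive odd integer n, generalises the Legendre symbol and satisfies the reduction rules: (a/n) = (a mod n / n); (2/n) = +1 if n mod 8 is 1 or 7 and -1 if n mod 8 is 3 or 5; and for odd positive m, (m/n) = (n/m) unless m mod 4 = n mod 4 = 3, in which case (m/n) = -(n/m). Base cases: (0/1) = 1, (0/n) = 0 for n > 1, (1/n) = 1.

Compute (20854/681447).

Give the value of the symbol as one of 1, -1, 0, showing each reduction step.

-1

20854 = 2^1·10427; (2/681447) = +1 since 681447 mod 8 = 7, so (20854/681447) = (+1)^1·(10427/681447); sign now +1
reciprocity: (10427/681447) = -1·(681447/10427) since 10427 mod 4 = 3, 681447 mod 4 = 3; sign now -1
(681447/10427) = (3692/10427)   [reduce mod 10427]
3692 = 2^2·923; (2/10427) = -1 since 10427 mod 8 = 3, so (3692/10427) = (-1)^2·(923/10427); sign now -1
reciprocity: (923/10427) = -1·(10427/923) since 923 mod 4 = 3, 10427 mod 4 = 3; sign now +1
(10427/923) = (274/923)   [reduce mod 923]
274 = 2^1·137; (2/923) = -1 since 923 mod 8 = 3, so (274/923) = (-1)^1·(137/923); sign now -1
reciprocity: (137/923) = +1·(923/137) since 137 mod 4 = 1, 923 mod 4 = 3; sign now -1
(923/137) = (101/137)   [reduce mod 137]
reciprocity: (101/137) = +1·(137/101) since 101 mod 4 = 1, 137 mod 4 = 1; sign now -1
(137/101) = (36/101)   [reduce mod 101]
36 = 2^2·9; (2/101) = -1 since 101 mod 8 = 5, so (36/101) = (-1)^2·(9/101); sign now -1
reciprocity: (9/101) = +1·(101/9) since 9 mod 4 = 1, 101 mod 4 = 1; sign now -1
(101/9) = (2/9)   [reduce mod 9]
2 = 2^1·1; (2/9) = +1 since 9 mod 8 = 1, so (2/9) = (+1)^1·(1/9); sign now -1
(1/9) = 1; final value = sign = -1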